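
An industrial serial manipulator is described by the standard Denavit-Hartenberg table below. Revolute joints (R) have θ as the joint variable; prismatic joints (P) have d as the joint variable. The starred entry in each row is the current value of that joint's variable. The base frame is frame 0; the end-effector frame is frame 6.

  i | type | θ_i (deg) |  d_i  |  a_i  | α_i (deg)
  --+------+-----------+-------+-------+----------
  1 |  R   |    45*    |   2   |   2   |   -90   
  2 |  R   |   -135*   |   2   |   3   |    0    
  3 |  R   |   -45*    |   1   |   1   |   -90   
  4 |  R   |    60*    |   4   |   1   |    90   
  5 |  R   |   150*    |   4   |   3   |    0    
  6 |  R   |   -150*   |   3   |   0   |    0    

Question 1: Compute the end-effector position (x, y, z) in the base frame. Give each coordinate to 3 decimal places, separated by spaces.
after link 1: o_1 = (1.4142, 1.4142, 2.0000)
after link 2: o_2 = (-1.5000, 1.3284, 4.1213)
after link 3: o_3 = (-2.9142, 1.3284, 4.1213)
after link 4: o_4 = (-2.6554, 0.3625, 8.1213)
after link 5: o_5 = (-7.1915, 1.8368, 9.6213)
after link 6: o_6 = (-10.0893, 1.0603, 9.6213)

-10.089 1.060 9.621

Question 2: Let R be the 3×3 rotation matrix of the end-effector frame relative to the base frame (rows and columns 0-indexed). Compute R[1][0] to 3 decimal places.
-0.966

End-effector x-axis (col 0 of R) = (0.2588,-0.9659,0.0000)
R[1][0] = -0.9659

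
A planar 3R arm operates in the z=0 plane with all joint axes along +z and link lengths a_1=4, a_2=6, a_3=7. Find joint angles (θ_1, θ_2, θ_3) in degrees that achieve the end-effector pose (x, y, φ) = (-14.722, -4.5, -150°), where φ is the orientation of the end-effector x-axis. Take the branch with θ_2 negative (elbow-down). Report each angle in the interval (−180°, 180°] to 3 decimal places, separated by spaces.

-136.820 -60.010 46.830

wrist centre = target − a_3·(cos φ, sin φ) = (-8.6598, -1.0000)
cos θ_2 = (75.9925−4²−6²)/(2·4·6) = 0.4998; θ_2 = -60.0103° (elbow-down)
β = atan2(-1.0000,-8.6598) = -173.4129°; ψ = atan2(-5.1967,6.9991) = -36.5933°
θ_1 = β − ψ = -136.8196°
θ_3 = φ − θ_1 − θ_2 = 46.8299° (wrapped to (-180°,180°])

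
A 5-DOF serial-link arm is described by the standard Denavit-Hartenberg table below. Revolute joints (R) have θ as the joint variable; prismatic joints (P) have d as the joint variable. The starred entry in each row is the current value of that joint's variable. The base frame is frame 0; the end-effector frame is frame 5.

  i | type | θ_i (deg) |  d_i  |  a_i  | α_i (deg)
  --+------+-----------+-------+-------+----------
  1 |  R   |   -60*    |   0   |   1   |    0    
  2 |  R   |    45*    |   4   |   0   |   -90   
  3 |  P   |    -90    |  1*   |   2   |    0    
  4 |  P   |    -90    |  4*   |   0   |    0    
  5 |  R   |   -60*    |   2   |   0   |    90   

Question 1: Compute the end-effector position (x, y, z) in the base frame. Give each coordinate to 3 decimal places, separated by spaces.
2.312 5.895 6.000

after link 1: o_1 = (0.5000, -0.8660, 0.0000)
after link 2: o_2 = (0.5000, -0.8660, 4.0000)
after link 3: o_3 = (0.7588, 0.0999, 6.0000)
after link 4: o_4 = (1.7941, 3.9636, 6.0000)
after link 5: o_5 = (2.3117, 5.8955, 6.0000)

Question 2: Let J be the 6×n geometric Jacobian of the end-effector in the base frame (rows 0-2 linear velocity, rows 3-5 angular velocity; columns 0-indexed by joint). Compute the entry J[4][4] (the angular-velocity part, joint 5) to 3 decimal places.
0.966

axis z_4 = (0.2588,0.9659,0.0000); lever o_n−o_4 = (0.5176,1.9319,0.0000)
cross product → J_v[:, 4] = (-0.0000,0.0000,0.0000)
J_ω[:, 4] = z_4
entry J[4][4] = 0.9659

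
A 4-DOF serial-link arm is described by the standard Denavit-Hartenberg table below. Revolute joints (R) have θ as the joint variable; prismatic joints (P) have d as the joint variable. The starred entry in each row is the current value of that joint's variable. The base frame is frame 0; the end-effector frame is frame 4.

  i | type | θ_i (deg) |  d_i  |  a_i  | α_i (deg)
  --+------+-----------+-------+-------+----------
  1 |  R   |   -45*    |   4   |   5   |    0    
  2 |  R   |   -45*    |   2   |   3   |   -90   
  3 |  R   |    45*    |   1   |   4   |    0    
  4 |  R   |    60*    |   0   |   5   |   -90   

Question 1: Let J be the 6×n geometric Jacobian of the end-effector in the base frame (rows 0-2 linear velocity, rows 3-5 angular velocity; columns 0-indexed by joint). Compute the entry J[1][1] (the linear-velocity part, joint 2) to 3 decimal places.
1.000

axis z_1 = (0.0000,0.0000,1.0000); lever o_n−o_1 = (1.0000,-4.5343,-5.6581)
cross product → J_v[:, 1] = (4.5343,1.0000,-0.0000)
J_ω[:, 1] = z_1
entry J[1][1] = 1.0000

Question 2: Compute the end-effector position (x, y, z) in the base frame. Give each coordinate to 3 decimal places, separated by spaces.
after link 1: o_1 = (3.5355, -3.5355, 4.0000)
after link 2: o_2 = (3.5355, -6.5355, 6.0000)
after link 3: o_3 = (4.5355, -9.3640, 3.1716)
after link 4: o_4 = (4.5355, -8.0699, -1.6581)

4.536 -8.070 -1.658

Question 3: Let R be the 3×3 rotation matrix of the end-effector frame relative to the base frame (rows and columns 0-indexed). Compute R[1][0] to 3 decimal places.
0.259

End-effector x-axis (col 0 of R) = (0.0000,0.2588,-0.9659)
R[1][0] = 0.2588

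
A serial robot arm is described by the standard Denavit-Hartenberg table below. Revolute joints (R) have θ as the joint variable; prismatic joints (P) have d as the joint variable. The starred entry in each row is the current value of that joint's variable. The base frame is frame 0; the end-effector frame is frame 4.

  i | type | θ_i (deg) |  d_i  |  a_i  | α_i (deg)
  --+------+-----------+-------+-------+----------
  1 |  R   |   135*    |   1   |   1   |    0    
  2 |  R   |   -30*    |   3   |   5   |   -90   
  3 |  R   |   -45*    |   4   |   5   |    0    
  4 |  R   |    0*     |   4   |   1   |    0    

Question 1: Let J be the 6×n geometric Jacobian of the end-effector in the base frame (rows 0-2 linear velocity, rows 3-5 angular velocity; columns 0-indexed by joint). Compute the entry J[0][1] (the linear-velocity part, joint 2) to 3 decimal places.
axis z_1 = (0.0000,0.0000,1.0000); lever o_n−o_1 = (-10.1196,6.8572,7.2426)
cross product → J_v[:, 1] = (-6.8572,-10.1196,0.0000)
J_ω[:, 1] = z_1
entry J[0][1] = -6.8572

-6.857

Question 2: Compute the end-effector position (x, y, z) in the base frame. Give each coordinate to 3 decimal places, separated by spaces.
after link 1: o_1 = (-0.7071, 0.7071, 1.0000)
after link 2: o_2 = (-2.0012, 5.5367, 4.0000)
after link 3: o_3 = (-6.7800, 7.9165, 7.5355)
after link 4: o_4 = (-10.8267, 7.5643, 8.2426)

-10.827 7.564 8.243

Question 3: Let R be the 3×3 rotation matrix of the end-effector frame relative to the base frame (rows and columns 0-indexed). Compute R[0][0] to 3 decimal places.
-0.183

End-effector x-axis (col 0 of R) = (-0.1830,0.6830,0.7071)
R[0][0] = -0.1830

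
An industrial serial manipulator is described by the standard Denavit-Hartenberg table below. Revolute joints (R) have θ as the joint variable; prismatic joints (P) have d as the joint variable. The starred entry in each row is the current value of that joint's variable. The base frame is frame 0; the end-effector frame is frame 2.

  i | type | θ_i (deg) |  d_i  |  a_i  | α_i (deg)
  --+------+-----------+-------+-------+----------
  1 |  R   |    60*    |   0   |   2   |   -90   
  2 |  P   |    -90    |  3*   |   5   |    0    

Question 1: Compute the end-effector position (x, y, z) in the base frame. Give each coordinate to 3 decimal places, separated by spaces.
-1.598 3.232 5.000

after link 1: o_1 = (1.0000, 1.7321, 0.0000)
after link 2: o_2 = (-1.5981, 3.2321, 5.0000)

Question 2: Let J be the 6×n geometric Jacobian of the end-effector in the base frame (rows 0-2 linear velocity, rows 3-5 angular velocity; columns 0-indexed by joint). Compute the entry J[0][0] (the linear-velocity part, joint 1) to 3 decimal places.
axis z_0 = ẑ; lever o_n−o_0 = (-1.5981,3.2321,5.0000)
cross product → J_v[:, 0] = (-3.2321,-1.5981,0.0000)
J_ω[:, 0] = z_0
entry J[0][0] = -3.2321

-3.232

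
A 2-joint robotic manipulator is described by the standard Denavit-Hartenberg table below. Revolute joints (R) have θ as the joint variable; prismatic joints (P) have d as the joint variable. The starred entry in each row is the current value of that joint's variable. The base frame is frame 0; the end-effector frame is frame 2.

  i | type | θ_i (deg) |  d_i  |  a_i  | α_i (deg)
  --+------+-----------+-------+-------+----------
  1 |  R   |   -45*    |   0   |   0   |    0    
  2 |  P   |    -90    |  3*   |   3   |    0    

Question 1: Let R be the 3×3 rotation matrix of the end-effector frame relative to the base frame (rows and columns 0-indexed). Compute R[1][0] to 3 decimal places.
-0.707

End-effector x-axis (col 0 of R) = (-0.7071,-0.7071,0.0000)
R[1][0] = -0.7071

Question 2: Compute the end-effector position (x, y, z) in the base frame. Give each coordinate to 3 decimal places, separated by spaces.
-2.121 -2.121 3.000

after link 1: o_1 = (0.0000, 0.0000, 0.0000)
after link 2: o_2 = (-2.1213, -2.1213, 3.0000)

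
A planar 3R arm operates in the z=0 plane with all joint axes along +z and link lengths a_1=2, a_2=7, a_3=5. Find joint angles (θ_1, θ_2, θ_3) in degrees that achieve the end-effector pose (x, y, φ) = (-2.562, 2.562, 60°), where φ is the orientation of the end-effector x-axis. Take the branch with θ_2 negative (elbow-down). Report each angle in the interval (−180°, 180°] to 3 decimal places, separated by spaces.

wrist centre = target − a_3·(cos φ, sin φ) = (-5.0620, -1.7681)
cos θ_2 = (28.7501−2²−7²)/(2·2·7) = -0.8661; θ_2 = -150.0048° (elbow-down)
β = atan2(-1.7681,-5.0620) = -160.7460°; ψ = atan2(-3.4995,-4.0625) = -139.2577°
θ_1 = β − ψ = -21.4883°
θ_3 = φ − θ_1 − θ_2 = -128.5070° (wrapped to (-180°,180°])

-21.488 -150.005 -128.507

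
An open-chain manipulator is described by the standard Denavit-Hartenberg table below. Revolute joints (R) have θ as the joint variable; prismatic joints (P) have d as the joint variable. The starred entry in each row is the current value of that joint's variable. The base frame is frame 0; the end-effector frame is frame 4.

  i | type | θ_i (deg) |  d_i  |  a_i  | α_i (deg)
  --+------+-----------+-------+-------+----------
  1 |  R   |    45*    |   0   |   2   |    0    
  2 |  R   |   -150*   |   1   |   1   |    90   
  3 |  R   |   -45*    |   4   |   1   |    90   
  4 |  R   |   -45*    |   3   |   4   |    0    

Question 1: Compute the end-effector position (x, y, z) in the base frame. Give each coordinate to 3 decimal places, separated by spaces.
after link 1: o_1 = (1.4142, 1.4142, 0.0000)
after link 2: o_2 = (1.1554, 0.4483, 1.0000)
after link 3: o_3 = (-2.8913, 0.8006, 0.2929)
after link 4: o_4 = (-0.1279, 0.1857, -3.8284)

-0.128 0.186 -3.828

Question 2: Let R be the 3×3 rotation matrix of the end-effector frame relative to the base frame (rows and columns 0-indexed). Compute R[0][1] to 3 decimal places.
End-effector y-axis (col 1 of R) = (-0.8124,-0.3000,-0.5000)
R[0][1] = -0.8124

-0.812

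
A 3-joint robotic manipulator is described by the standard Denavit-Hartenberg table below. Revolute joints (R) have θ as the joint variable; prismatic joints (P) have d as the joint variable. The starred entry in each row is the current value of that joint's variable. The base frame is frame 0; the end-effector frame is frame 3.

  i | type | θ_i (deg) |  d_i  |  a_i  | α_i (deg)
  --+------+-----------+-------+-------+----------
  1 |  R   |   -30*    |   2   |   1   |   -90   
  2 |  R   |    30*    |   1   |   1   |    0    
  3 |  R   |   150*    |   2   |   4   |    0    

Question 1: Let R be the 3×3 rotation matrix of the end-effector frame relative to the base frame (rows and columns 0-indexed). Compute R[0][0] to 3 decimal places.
End-effector x-axis (col 0 of R) = (-0.8660,0.5000,0.0000)
R[0][0] = -0.8660

-0.866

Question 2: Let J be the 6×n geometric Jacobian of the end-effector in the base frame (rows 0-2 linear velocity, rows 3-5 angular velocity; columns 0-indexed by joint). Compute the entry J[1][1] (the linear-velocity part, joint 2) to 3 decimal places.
0.250

axis z_1 = (0.5000,0.8660,0.0000); lever o_n−o_1 = (-1.2141,4.1651,-0.5000)
cross product → J_v[:, 1] = (-0.4330,0.2500,3.1340)
J_ω[:, 1] = z_1
entry J[1][1] = 0.2500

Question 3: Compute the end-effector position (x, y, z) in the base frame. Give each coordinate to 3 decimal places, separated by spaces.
after link 1: o_1 = (0.8660, -0.5000, 2.0000)
after link 2: o_2 = (2.1160, -0.0670, 1.5000)
after link 3: o_3 = (-0.3481, 3.6651, 1.5000)

-0.348 3.665 1.500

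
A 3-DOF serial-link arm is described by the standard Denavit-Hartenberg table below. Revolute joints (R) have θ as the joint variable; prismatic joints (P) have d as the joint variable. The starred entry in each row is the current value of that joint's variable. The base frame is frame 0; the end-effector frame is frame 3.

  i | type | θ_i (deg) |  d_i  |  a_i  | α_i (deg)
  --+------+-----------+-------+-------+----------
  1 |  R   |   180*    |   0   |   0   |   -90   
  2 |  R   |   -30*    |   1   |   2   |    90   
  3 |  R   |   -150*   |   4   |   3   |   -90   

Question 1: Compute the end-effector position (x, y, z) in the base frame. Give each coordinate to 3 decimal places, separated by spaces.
2.518 0.500 3.165

after link 1: o_1 = (0.0000, 0.0000, 0.0000)
after link 2: o_2 = (-1.7321, -1.0000, 1.0000)
after link 3: o_3 = (2.5179, 0.5000, 3.1651)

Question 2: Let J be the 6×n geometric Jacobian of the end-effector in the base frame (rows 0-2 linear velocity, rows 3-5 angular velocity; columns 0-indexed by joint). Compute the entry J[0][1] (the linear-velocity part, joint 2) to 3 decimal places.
axis z_1 = (-0.0000,-1.0000,0.0000); lever o_n−o_1 = (2.5179,0.5000,3.1651)
cross product → J_v[:, 1] = (-3.1651,0.0000,2.5179)
J_ω[:, 1] = z_1
entry J[0][1] = -3.1651

-3.165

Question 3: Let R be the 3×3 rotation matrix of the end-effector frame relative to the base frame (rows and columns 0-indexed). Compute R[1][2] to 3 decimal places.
0.866

End-effector z-axis (col 2 of R) = (-0.4330,0.8660,0.2500)
R[1][2] = 0.8660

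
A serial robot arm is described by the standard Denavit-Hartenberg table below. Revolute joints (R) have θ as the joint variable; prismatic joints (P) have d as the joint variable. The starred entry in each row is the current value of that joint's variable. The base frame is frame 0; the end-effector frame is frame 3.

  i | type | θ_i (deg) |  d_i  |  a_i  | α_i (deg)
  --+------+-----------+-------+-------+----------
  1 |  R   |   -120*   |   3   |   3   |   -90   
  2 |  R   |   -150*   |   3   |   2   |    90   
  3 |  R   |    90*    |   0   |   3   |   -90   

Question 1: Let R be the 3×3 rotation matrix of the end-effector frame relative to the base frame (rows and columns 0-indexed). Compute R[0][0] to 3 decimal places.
0.866

End-effector x-axis (col 0 of R) = (0.8660,-0.5000,0.0000)
R[0][0] = 0.8660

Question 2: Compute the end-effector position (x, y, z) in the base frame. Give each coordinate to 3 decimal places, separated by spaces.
4.562 -4.098 4.000

after link 1: o_1 = (-1.5000, -2.5981, 3.0000)
after link 2: o_2 = (1.9641, -2.5981, 4.0000)
after link 3: o_3 = (4.5622, -4.0981, 4.0000)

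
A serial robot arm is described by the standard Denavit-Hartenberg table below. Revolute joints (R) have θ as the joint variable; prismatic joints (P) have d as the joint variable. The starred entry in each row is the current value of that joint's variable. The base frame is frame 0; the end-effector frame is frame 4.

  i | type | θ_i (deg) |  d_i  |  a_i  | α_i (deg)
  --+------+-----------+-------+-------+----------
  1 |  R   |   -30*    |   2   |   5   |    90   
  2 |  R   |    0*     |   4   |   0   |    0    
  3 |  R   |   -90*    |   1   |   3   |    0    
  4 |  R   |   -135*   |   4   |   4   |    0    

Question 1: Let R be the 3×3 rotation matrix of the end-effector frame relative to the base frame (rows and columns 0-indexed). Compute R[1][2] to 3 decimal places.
-0.866

End-effector z-axis (col 2 of R) = (-0.5000,-0.8660,0.0000)
R[1][2] = -0.8660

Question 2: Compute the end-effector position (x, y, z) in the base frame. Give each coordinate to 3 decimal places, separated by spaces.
after link 1: o_1 = (4.3301, -2.5000, 2.0000)
after link 2: o_2 = (2.3301, -5.9641, 2.0000)
after link 3: o_3 = (1.8301, -6.8301, -1.0000)
after link 4: o_4 = (-2.6194, -8.8800, 1.8284)

-2.619 -8.880 1.828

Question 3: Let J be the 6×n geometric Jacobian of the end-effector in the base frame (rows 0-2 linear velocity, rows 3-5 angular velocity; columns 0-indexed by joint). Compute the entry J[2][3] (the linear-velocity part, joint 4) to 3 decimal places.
axis z_3 = (-0.5000,-0.8660,0.0000); lever o_n−o_3 = (-4.4495,-2.0499,2.8284)
cross product → J_v[:, 3] = (-2.4495,1.4142,-2.8284)
J_ω[:, 3] = z_3
entry J[2][3] = -2.8284

-2.828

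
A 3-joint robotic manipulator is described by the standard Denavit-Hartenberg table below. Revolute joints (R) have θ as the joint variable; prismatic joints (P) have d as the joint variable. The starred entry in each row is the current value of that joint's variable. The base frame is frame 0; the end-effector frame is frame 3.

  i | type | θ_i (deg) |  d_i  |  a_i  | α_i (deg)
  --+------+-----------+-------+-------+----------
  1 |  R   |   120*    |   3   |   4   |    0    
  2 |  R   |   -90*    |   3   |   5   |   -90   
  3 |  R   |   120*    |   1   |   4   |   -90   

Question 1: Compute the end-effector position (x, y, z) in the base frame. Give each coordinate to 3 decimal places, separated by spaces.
after link 1: o_1 = (-2.0000, 3.4641, 3.0000)
after link 2: o_2 = (2.3301, 5.9641, 6.0000)
after link 3: o_3 = (0.0981, 5.8301, 2.5359)

0.098 5.830 2.536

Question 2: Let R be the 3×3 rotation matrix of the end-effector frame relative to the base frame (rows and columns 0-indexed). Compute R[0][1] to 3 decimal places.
0.500

End-effector y-axis (col 1 of R) = (0.5000,-0.8660,-0.0000)
R[0][1] = 0.5000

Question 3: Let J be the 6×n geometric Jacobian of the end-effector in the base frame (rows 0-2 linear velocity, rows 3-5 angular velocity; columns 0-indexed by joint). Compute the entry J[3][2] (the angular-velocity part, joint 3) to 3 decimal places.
-0.500

axis z_2 = (-0.5000,0.8660,0.0000); lever o_n−o_2 = (-2.2321,-0.1340,-3.4641)
cross product → J_v[:, 2] = (-3.0000,-1.7321,2.0000)
J_ω[:, 2] = z_2
entry J[3][2] = -0.5000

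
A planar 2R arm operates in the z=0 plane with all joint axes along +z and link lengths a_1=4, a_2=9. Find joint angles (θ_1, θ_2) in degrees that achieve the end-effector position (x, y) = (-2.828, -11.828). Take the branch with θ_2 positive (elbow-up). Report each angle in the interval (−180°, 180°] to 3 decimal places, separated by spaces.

-135.009 45.014

cos θ_2 = (147.8992−4²−9²)/(2·4·9) = 0.7069; θ_2 = 45.0141° (elbow-up)
β = atan2(-11.8280,-2.8280) = -103.4466°; ψ = atan2(6.3655,10.3624) = 31.5620°
θ_1 = β − ψ = -135.0087°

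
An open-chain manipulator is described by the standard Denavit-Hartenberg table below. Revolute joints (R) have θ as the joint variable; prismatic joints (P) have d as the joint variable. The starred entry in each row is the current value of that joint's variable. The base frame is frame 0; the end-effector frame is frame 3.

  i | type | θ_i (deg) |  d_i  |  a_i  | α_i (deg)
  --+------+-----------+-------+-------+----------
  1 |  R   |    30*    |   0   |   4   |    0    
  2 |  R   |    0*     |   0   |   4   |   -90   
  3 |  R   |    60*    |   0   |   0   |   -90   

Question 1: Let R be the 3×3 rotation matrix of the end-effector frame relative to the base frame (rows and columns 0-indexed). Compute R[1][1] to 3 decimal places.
End-effector y-axis (col 1 of R) = (0.5000,-0.8660,-0.0000)
R[1][1] = -0.8660

-0.866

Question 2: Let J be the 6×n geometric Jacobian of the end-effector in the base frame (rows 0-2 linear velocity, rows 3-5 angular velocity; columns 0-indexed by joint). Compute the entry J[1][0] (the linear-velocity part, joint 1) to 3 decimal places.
6.928

axis z_0 = ẑ; lever o_n−o_0 = (6.9282,4.0000,0.0000)
cross product → J_v[:, 0] = (-4.0000,6.9282,0.0000)
J_ω[:, 0] = z_0
entry J[1][0] = 6.9282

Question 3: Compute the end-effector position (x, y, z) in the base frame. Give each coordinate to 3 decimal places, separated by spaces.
6.928 4.000 0.000

after link 1: o_1 = (3.4641, 2.0000, 0.0000)
after link 2: o_2 = (6.9282, 4.0000, 0.0000)
after link 3: o_3 = (6.9282, 4.0000, 0.0000)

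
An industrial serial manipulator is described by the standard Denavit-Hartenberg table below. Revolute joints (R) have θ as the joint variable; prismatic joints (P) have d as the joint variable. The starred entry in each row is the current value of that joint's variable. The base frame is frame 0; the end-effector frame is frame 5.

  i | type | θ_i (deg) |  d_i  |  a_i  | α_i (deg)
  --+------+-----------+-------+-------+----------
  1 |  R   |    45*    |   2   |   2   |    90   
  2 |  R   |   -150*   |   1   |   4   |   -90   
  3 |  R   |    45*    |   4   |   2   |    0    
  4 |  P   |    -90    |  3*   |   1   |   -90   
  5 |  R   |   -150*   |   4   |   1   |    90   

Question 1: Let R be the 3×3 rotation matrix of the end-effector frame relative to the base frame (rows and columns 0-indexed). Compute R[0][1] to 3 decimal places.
-0.933

End-effector y-axis (col 1 of R) = (-0.9330,0.0670,-0.3536)
R[0][1] = -0.9330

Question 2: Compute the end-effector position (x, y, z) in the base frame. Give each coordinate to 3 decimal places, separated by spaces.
-3.266 1.186 -8.664

after link 1: o_1 = (1.4142, 1.4142, 2.0000)
after link 2: o_2 = (-0.3282, -1.7424, 0.0000)
after link 3: o_3 = (-0.7800, -0.1942, -4.1712)
after link 4: o_4 = (0.3477, -0.0665, -7.1228)
after link 5: o_5 = (-3.2656, 1.1862, -8.6639)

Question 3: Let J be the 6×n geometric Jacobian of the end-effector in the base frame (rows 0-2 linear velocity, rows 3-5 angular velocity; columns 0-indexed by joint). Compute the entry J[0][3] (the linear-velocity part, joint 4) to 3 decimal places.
prismatic axis z_3 = (0.3536,0.3536,-0.8660)
J_v[:, 3] = z_3; J_ω[:, 3] = (0,0,0)
entry J[0][3] = 0.3536

0.354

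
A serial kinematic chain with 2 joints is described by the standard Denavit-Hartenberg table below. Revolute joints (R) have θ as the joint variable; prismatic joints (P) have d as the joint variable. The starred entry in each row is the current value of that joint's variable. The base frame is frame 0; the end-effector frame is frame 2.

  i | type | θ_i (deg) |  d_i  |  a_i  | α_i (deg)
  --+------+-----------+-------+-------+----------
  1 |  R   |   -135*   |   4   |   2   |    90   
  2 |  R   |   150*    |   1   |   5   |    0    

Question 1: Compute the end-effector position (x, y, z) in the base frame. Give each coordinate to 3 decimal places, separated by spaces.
after link 1: o_1 = (-1.4142, -1.4142, 4.0000)
after link 2: o_2 = (0.9405, 2.3548, 6.5000)

0.941 2.355 6.500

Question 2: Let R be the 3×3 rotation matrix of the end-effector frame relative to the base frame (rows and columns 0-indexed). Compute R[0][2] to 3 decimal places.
End-effector z-axis (col 2 of R) = (-0.7071,0.7071,0.0000)
R[0][2] = -0.7071

-0.707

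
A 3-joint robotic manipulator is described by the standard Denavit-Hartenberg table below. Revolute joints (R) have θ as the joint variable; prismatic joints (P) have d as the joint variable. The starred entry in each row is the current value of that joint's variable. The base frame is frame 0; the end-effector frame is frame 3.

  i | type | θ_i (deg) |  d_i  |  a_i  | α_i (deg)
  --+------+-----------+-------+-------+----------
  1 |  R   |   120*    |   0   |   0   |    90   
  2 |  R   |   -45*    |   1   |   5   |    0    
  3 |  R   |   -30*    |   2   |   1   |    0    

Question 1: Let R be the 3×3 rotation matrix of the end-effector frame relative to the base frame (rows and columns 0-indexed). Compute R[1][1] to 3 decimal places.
0.837

End-effector y-axis (col 1 of R) = (-0.4830,0.8365,0.2588)
R[1][1] = 0.8365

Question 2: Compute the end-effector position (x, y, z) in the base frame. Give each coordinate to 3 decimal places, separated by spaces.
0.701 4.786 -4.501

after link 1: o_1 = (0.0000, 0.0000, 0.0000)
after link 2: o_2 = (-0.9017, 3.5619, -3.5355)
after link 3: o_3 = (0.7009, 4.7860, -4.5015)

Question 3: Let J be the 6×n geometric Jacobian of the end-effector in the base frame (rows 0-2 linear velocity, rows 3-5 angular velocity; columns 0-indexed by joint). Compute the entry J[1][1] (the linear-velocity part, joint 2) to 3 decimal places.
axis z_1 = (0.8660,0.5000,0.0000); lever o_n−o_1 = (0.7009,4.7860,-4.5015)
cross product → J_v[:, 1] = (-2.2507,3.8984,3.7944)
J_ω[:, 1] = z_1
entry J[1][1] = 3.8984

3.898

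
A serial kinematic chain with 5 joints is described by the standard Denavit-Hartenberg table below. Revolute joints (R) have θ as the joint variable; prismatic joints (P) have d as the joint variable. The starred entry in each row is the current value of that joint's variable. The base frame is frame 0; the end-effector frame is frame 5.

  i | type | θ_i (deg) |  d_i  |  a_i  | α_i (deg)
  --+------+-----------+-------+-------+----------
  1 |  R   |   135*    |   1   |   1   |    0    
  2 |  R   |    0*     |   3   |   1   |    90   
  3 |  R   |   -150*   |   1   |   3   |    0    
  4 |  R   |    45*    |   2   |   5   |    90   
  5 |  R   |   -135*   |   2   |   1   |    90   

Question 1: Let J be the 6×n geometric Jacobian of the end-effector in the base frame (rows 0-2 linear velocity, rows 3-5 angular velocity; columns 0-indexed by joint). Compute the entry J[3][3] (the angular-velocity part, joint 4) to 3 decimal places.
axis z_3 = (0.7071,0.7071,0.0000); lever o_n−o_3 = (3.0659,-1.2375,-3.6290)
cross product → J_v[:, 3] = (-2.5661,2.5661,-3.0429)
J_ω[:, 3] = z_3
entry J[3][3] = 0.7071

0.707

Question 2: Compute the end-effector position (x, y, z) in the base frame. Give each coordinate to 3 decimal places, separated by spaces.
after link 1: o_1 = (-0.7071, 0.7071, 1.0000)
after link 2: o_2 = (-1.4142, 1.4142, 4.0000)
after link 3: o_3 = (1.1300, 0.2842, 2.5000)
after link 4: o_4 = (3.4593, 0.7834, -2.3296)
after link 5: o_5 = (4.1959, -0.9533, -1.1290)

4.196 -0.953 -1.129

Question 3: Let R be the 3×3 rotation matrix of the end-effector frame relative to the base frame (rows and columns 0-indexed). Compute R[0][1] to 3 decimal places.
End-effector y-axis (col 1 of R) = (0.6830,-0.6830,0.2588)
R[0][1] = 0.6830

0.683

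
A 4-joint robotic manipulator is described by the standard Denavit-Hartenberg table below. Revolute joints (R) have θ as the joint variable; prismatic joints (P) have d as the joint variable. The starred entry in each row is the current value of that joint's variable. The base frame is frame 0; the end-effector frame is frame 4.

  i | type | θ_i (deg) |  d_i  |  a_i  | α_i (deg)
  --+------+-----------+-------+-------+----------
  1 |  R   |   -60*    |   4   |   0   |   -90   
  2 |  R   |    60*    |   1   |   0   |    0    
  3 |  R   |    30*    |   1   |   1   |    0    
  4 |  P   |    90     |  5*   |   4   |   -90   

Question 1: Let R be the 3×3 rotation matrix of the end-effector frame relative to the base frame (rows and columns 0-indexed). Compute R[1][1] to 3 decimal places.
-0.500

End-effector y-axis (col 1 of R) = (-0.8660,-0.5000,-0.0000)
R[1][1] = -0.5000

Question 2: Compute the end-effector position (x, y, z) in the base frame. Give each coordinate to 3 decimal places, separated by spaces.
4.062 6.964 3.000

after link 1: o_1 = (0.0000, 0.0000, 4.0000)
after link 2: o_2 = (0.8660, 0.5000, 4.0000)
after link 3: o_3 = (1.7321, 1.0000, 3.0000)
after link 4: o_4 = (4.0622, 6.9641, 3.0000)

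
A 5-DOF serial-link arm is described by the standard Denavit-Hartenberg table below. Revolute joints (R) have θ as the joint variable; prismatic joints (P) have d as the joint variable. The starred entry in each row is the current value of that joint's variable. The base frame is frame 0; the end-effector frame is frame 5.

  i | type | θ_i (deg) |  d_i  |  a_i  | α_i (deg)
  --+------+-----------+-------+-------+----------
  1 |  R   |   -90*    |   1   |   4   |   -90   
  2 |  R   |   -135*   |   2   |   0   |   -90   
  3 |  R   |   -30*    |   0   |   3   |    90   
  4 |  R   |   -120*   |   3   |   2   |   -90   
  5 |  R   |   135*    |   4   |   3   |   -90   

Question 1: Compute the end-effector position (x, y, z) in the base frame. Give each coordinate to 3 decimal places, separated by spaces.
after link 1: o_1 = (0.0000, -4.0000, 1.0000)
after link 2: o_2 = (2.0000, -4.0000, 1.0000)
after link 3: o_3 = (3.5000, -2.1629, 2.8371)
after link 4: o_4 = (5.5981, -2.6112, -0.0607)
after link 5: o_5 = (6.0233, 1.0248, 3.3450)

6.023 1.025 3.345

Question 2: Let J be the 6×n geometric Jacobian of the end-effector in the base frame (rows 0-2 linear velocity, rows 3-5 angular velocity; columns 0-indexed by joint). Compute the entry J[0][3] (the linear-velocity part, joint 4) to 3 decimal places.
0.947

axis z_3 = (0.8660,-0.3536,-0.3536); lever o_n−o_3 = (2.5233,3.1877,0.5079)
cross product → J_v[:, 3] = (0.9475,-1.3320,3.6528)
J_ω[:, 3] = z_3
entry J[0][3] = 0.9475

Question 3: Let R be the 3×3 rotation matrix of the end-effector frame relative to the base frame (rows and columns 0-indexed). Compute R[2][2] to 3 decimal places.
End-effector z-axis (col 2 of R) = (0.7891,-0.4665,0.3995)
R[2][2] = 0.3995

0.400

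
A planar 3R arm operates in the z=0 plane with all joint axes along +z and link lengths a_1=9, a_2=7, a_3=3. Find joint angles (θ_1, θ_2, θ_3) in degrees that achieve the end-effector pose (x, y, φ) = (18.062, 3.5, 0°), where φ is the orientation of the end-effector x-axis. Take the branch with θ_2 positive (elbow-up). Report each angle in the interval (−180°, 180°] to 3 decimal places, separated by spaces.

wrist centre = target − a_3·(cos φ, sin φ) = (15.0620, 3.5000)
cos θ_2 = (239.1138−9²−7²)/(2·9·7) = 0.8660; θ_2 = 30.0049° (elbow-up)
β = atan2(3.5000,15.0620) = 13.0818°; ψ = atan2(3.5005,15.0619) = 13.0838°
θ_1 = β − ψ = -0.0020°
θ_3 = φ − θ_1 − θ_2 = -30.0029° (wrapped to (-180°,180°])

-0.002 30.005 -30.003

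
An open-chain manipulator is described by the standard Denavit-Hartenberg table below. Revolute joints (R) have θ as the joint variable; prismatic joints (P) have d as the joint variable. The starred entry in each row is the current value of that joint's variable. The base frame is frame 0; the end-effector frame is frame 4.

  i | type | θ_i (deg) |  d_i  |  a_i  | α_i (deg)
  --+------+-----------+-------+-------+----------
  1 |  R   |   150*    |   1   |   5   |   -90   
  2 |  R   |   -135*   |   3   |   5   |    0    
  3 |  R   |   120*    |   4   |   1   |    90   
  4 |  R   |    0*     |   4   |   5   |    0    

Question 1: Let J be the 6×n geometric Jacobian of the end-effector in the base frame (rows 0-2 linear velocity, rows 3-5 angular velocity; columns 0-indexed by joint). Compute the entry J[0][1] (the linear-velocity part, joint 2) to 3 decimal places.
axis z_1 = (-0.5000,-0.8660,0.0000); lever o_n−o_1 = (-4.5607,-5.4498,8.9522)
cross product → J_v[:, 1] = (-7.7528,4.4761,-1.2247)
J_ω[:, 1] = z_1
entry J[0][1] = -7.7528

-7.753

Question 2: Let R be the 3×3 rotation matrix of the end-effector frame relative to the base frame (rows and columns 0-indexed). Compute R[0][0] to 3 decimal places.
End-effector x-axis (col 0 of R) = (-0.8365,0.4830,0.2588)
R[0][0] = -0.8365

-0.837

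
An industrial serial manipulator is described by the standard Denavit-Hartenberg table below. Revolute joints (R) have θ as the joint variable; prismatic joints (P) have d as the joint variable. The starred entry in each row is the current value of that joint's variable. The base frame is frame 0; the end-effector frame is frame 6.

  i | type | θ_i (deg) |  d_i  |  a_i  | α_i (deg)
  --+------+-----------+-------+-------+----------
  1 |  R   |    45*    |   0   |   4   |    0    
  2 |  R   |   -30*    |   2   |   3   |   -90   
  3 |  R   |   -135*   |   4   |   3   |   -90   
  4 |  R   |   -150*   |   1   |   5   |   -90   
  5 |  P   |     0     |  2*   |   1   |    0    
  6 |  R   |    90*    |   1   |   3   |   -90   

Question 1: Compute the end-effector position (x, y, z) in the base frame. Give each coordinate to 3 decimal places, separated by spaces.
after link 1: o_1 = (2.8284, 2.8284, 0.0000)
after link 2: o_2 = (5.7262, 3.6049, 2.0000)
after link 3: o_3 = (2.6419, 6.9195, 4.1213)
after link 4: o_4 = (5.6354, 10.3098, 1.7666)
after link 5: o_5 = (4.9662, 12.4413, 1.8613)
after link 6: o_6 = (2.3515, 12.6373, 0.0935)

2.351 12.637 0.094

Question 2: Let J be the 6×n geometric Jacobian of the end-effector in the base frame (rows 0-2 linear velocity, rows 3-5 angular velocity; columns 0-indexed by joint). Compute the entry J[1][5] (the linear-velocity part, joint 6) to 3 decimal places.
axis z_5 = (-0.5657,0.7450,0.3536); lever o_n−o_5 = (-2.6147,0.1960,-1.7678)
cross product → J_v[:, 5] = (-1.3863,-1.9244,1.8371)
J_ω[:, 5] = z_5
entry J[1][5] = -1.9244

-1.924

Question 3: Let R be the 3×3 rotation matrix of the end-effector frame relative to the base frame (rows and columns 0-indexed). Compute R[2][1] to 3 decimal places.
End-effector y-axis (col 1 of R) = (0.5657,-0.7450,-0.3536)
R[2][1] = -0.3536

-0.354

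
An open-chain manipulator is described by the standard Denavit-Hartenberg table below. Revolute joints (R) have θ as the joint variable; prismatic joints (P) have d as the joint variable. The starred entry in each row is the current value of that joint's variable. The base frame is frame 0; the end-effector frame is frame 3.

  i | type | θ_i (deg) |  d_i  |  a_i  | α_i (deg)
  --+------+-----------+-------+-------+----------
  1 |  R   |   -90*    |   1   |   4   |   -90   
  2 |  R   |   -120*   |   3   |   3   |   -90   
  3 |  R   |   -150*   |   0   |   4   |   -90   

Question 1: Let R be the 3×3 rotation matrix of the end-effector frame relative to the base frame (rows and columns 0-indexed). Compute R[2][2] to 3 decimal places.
End-effector z-axis (col 2 of R) = (0.8660,0.2500,0.4330)
R[2][2] = 0.4330

0.433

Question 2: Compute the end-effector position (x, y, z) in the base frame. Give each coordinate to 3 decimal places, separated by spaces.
after link 1: o_1 = (0.0000, -4.0000, 1.0000)
after link 2: o_2 = (3.0000, -2.5000, 3.5981)
after link 3: o_3 = (5.0000, -4.2321, 0.5981)

5.000 -4.232 0.598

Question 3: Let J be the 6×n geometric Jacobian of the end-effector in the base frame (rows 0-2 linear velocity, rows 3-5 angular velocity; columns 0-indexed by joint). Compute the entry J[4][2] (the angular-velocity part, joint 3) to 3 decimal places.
axis z_2 = (0.0000,-0.8660,0.5000); lever o_n−o_2 = (2.0000,-1.7321,-3.0000)
cross product → J_v[:, 2] = (3.4641,1.0000,1.7321)
J_ω[:, 2] = z_2
entry J[4][2] = -0.8660

-0.866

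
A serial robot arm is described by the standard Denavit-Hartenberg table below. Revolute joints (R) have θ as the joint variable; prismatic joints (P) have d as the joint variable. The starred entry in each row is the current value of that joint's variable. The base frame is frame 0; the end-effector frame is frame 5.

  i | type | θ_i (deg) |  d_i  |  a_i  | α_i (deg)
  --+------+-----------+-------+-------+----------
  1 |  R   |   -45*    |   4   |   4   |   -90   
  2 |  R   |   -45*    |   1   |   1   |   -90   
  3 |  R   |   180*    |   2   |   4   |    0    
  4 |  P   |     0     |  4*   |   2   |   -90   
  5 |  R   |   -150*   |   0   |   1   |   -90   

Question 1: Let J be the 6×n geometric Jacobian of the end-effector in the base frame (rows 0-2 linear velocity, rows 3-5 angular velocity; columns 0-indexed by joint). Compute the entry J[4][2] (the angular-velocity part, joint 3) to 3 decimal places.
-0.500

axis z_2 = (0.5000,-0.5000,-0.7071); lever o_n−o_2 = (0.6830,-0.6830,-8.2265)
cross product → J_v[:, 2] = (3.6303,3.6303,0.0000)
J_ω[:, 2] = z_2
entry J[4][2] = -0.5000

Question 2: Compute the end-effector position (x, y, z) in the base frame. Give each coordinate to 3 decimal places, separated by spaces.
4.719 -3.304 -3.519

after link 1: o_1 = (2.8284, -2.8284, 4.0000)
after link 2: o_2 = (4.0355, -2.6213, 4.7071)
after link 3: o_3 = (3.0355, -1.6213, 0.4645)
after link 4: o_4 = (4.0355, -2.6213, -3.7782)
after link 5: o_5 = (4.7185, -3.3043, -3.5194)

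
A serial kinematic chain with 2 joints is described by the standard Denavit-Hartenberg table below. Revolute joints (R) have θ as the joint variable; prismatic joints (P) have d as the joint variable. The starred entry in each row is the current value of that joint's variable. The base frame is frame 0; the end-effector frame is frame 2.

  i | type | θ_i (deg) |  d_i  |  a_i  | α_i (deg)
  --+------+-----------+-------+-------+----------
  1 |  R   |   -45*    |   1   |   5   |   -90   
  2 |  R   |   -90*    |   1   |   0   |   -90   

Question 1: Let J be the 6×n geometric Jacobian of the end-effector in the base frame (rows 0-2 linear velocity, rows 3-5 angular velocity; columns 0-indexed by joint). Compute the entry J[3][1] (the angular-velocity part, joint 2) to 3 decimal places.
axis z_1 = (0.7071,0.7071,0.0000); lever o_n−o_1 = (0.7071,0.7071,0.0000)
cross product → J_v[:, 1] = (-0.0000,0.0000,-0.0000)
J_ω[:, 1] = z_1
entry J[3][1] = 0.7071

0.707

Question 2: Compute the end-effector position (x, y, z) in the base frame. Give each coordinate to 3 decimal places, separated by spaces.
after link 1: o_1 = (3.5355, -3.5355, 1.0000)
after link 2: o_2 = (4.2426, -2.8284, 1.0000)

4.243 -2.828 1.000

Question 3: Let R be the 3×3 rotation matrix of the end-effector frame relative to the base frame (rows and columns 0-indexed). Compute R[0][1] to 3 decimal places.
End-effector y-axis (col 1 of R) = (-0.7071,-0.7071,-0.0000)
R[0][1] = -0.7071

-0.707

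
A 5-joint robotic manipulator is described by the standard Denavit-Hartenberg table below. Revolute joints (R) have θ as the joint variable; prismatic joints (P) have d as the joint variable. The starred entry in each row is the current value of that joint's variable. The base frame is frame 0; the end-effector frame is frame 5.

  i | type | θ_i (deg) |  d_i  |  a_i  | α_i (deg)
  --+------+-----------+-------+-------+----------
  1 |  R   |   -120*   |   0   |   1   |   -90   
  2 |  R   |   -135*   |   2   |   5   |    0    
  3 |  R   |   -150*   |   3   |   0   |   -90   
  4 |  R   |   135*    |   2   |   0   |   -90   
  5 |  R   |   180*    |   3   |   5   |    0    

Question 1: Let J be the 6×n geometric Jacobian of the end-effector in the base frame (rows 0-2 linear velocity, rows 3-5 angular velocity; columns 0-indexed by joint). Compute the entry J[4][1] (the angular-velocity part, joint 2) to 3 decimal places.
-0.500

axis z_1 = (0.8660,-0.5000,0.0000); lever o_n−o_1 = (11.7798,-0.9105,1.6519)
cross product → J_v[:, 1] = (-0.8259,-1.4306,5.1014)
J_ω[:, 1] = z_1
entry J[4][1] = -0.5000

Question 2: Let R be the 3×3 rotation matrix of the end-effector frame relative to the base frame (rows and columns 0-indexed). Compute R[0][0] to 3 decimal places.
0.521

End-effector x-axis (col 0 of R) = (0.5209,-0.5120,-0.6830)
R[0][0] = 0.5209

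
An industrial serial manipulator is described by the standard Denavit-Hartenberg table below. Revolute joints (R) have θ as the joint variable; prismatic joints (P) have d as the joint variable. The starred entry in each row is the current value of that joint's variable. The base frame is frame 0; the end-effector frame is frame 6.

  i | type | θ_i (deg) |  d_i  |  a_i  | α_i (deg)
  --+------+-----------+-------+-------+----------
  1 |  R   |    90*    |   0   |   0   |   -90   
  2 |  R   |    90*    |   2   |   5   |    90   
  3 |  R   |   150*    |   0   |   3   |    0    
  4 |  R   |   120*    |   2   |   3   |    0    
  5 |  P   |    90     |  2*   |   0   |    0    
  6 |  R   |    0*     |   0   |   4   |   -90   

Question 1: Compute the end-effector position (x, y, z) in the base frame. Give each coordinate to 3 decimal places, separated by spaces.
after link 1: o_1 = (0.0000, 0.0000, 0.0000)
after link 2: o_2 = (-2.0000, 0.0000, -5.0000)
after link 3: o_3 = (-3.5000, 0.0000, -2.4019)
after link 4: o_4 = (-0.5000, 2.0000, -2.4019)
after link 5: o_5 = (-0.5000, 4.0000, -2.4019)
after link 6: o_6 = (-0.5000, 4.0000, -6.4019)

-0.500 4.000 -6.402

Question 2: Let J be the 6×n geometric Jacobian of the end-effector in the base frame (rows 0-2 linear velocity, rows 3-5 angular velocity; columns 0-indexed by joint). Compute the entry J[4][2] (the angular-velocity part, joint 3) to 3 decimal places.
axis z_2 = (0.0000,1.0000,0.0000); lever o_n−o_2 = (1.5000,4.0000,-1.4019)
cross product → J_v[:, 2] = (-1.4019,0.0000,-1.5000)
J_ω[:, 2] = z_2
entry J[4][2] = 1.0000

1.000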